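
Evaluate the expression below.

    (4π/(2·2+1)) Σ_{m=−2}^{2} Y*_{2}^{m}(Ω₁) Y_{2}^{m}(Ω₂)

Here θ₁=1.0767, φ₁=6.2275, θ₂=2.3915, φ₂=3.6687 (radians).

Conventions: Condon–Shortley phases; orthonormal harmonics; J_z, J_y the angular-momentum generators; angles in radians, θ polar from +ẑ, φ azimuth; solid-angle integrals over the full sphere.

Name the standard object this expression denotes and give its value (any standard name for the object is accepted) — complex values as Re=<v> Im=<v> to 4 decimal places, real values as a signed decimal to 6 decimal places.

Legendre polynomial (addition theorem), +0.578822

This sum is the spherical-harmonic addition theorem: it equals the Legendre polynomial P_l(cos γ) of the angle γ between the two directions.
Summing Y*_{l m}(θ₁,φ₁)·Y_{l m}(θ₂,φ₂) over m ∈ [−2, 2]; prefactor 4π/(2·2+1) = 2.513274:
  term(m=-2) = 0.02119 - 0.04939j   from Y*(Ω₁)=0.29755 - 0.03328j, Y(Ω₂)=0.08866 - 0.15609j
  term(m=-1) = 0.10377 - 0.06840j   from Y*(Ω₁)=0.32205 - 0.01795j, Y(Ω₂)=0.33301 - 0.19383j
  term(m=+0) = -0.01960 + 0.00000j   from Y*(Ω₁)=-0.10260 + 0.00000j, Y(Ω₂)=0.19107 + 0.00000j
  term(m=+1) = 0.10377 + 0.06840j   from Y*(Ω₁)=-0.32205 - 0.01795j, Y(Ω₂)=-0.33301 - 0.19383j
  term(m=+2) = 0.02119 + 0.04939j   from Y*(Ω₁)=0.29755 + 0.03328j, Y(Ω₂)=0.08866 + 0.15609j
Σ over m = 0.23031 + 0.00000j; ×(4π/5) → 0.57882 + 0.00000j. Real part: 0.578822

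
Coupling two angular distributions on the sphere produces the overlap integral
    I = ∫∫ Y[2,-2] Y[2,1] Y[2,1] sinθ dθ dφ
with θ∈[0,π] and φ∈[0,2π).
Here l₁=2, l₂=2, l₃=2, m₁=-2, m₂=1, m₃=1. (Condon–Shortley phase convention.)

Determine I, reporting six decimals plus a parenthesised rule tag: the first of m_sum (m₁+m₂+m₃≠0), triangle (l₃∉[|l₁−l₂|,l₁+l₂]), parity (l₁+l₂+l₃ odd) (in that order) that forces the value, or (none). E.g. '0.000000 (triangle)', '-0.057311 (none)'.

m-sum 0 ✓  L=6 even ✓  0≤2≤4 ✓
Π(2lᵢ+1) = 5×5×5 = 125
triangle coeff Δ(2,2,2) = 1/630
Σ_t [0,2]: t=0:+1/8 t=1:−1/1 t=2:+1/8 = -3/4
(3j)²=2/35 [(2 2 2; 0 0 0)], sign=-1
Σ_t [2,2]: t=2:+1/4 = 1/4
(3j)²=3/35 [(2 2 2; -2 1 1)], sign=-1
⇒ 4πI² = 30/49
I = (+1)√(30/49/(4π)) = 0.22072812
No selection rule forces the value: the integral is nonzero (none).

0.220728 (none)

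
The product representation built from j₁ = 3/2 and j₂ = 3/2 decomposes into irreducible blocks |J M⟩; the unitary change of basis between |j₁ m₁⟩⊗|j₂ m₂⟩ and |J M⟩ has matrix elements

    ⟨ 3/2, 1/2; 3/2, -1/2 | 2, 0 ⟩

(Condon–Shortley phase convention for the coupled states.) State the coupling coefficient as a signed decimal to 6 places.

+√(1/4) = +0.500000

j₁+j₂−J=1  J+j₁−j₂=2  J−j₁+j₂=2  j₁+j₂+J+1=6
(j₁±m₁, j₂±m₂, J±M) = (2,1,1,2,2,2)
P² = 4/9
sum k=0..1:
  [0] +1/1 = 1
  [1] −1/4 = -1/4
S = 3/4
C² = P²·S² = 1/4 ; C = +0.500000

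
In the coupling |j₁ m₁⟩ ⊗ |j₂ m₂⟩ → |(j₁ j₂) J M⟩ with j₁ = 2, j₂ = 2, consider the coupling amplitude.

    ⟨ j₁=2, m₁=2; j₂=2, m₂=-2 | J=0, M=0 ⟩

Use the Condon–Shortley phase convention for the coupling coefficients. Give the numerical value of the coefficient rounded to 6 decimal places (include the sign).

+√(1/5) ≈ +0.447214

triangle: 4!*0!*0!/5! = 24/120
(j±m)!: 4!*0!*0!*4!*0!*0! = 576
prefactor² = (2J+1)*Δ*N² = 576/5
  k=0: +1/(0!*4!*0!*0!*0!*0!) = 1/24
Σ = 1/24  ⇒  CG² = 576/5*(1/24)² = 1/5
CG = +√(1/5) = +0.447214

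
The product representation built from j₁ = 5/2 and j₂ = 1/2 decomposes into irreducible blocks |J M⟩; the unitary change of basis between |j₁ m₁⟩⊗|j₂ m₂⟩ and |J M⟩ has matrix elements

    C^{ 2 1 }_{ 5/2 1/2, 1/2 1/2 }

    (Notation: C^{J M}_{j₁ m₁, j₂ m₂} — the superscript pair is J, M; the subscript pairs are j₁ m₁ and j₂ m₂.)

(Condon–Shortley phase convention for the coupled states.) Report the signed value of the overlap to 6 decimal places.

triangle: 1!×4!×0!/6! = 24/720
(j±m)!: 3!×2!×1!×0!×3!×1! = 72
prefactor² = (2J+1)×Δ×N² = 12
  k=1: −1/(1!×0!×1!×0!×3!×0!) = -1/6
Σ = -1/6  ⇒  CG² = 12×(-1/6)² = 1/3
CG = −√(1/3) = -0.577350

-0.577350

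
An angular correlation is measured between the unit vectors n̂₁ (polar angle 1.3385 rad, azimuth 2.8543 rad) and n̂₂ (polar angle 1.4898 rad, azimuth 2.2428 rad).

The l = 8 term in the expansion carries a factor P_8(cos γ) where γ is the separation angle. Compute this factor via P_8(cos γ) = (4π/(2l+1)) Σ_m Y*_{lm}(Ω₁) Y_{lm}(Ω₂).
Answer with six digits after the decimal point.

Addition theorem: P_8(cos γ) = (4π/17) Σ_m Y*_{lm}(Ω₁) Y_{lm}(Ω₂), m = −8…8:
  [-8]  conj(Y_{8,-8})(Ω₁) = -0.27569 - 0.30959j ; Y_{8,-8}(Ω₂) = 0.30927 + 0.39550j ; Δ = 0.03718 - 0.20478j
  [-7]  conj(Y_{8,-7})(Ω₁) = 0.16717 + 0.35487j ; Y_{8,-7}(Ω₂) = -0.16301 - 0.00136j ; Δ = -0.02677 - 0.05808j
  [-6]  conj(Y_{8,-6})(Ω₁) = 0.00999 + 0.06478j ; Y_{8,-6}(Ω₂) = -0.20938 + 0.25872j ; Δ = -0.01885 - 0.01098j
  [-5]  conj(Y_{8,-5})(Ω₁) = 0.04825 - 0.35700j ; Y_{8,-5}(Ω₂) = -0.04070 - 0.18334j ; Δ = -0.06741 + 0.00568j
  [-4]  conj(Y_{8,-4})(Ω₁) = -0.02426 + 0.05408j ; Y_{8,-4}(Ω₂) = -0.24987 - 0.12181j ; Δ = 0.01265 - 0.01056j
  [-3]  conj(Y_{8,-3})(Ω₁) = -0.20890 + 0.24357j ; Y_{8,-3}(Ω₂) = 0.17882 - 0.08533j ; Δ = -0.01657 + 0.06138j
  [-2]  conj(Y_{8,-2})(Ω₁) = 0.09450 - 0.06119j ; Y_{8,-2}(Ω₂) = 0.05692 - 0.24668j ; Δ = -0.00971 - 0.02679j
  [-1]  conj(Y_{8,-1})(Ω₁) = 0.28660 - 0.08468j ; Y_{8,-1}(Ω₂) = 0.12589 + 0.15825j ; Δ = 0.04948 + 0.03469j
  [+0]  conj(Y_{8,0})(Ω₁) = -0.12767 + 0.00000j ; Y_{8,0}(Ω₂) = 0.24576 + 0.00000j ; Δ = -0.03138 + 0.00000j
  [+1]  conj(Y_{8,1})(Ω₁) = -0.28660 - 0.08468j ; Y_{8,1}(Ω₂) = -0.12589 + 0.15825j ; Δ = 0.04948 - 0.03469j
  [+2]  conj(Y_{8,2})(Ω₁) = 0.09450 + 0.06119j ; Y_{8,2}(Ω₂) = 0.05692 + 0.24668j ; Δ = -0.00971 + 0.02679j
  [+3]  conj(Y_{8,3})(Ω₁) = 0.20890 + 0.24357j ; Y_{8,3}(Ω₂) = -0.17882 - 0.08533j ; Δ = -0.01657 - 0.06138j
  [+4]  conj(Y_{8,4})(Ω₁) = -0.02426 - 0.05408j ; Y_{8,4}(Ω₂) = -0.24987 + 0.12181j ; Δ = 0.01265 + 0.01056j
  [+5]  conj(Y_{8,5})(Ω₁) = -0.04825 - 0.35700j ; Y_{8,5}(Ω₂) = 0.04070 - 0.18334j ; Δ = -0.06741 - 0.00568j
  [+6]  conj(Y_{8,6})(Ω₁) = 0.00999 - 0.06478j ; Y_{8,6}(Ω₂) = -0.20938 - 0.25872j ; Δ = -0.01885 + 0.01098j
  [+7]  conj(Y_{8,7})(Ω₁) = -0.16717 + 0.35487j ; Y_{8,7}(Ω₂) = 0.16301 - 0.00136j ; Δ = -0.02677 + 0.05808j
  [+8]  conj(Y_{8,8})(Ω₁) = -0.27569 + 0.30959j ; Y_{8,8}(Ω₂) = 0.30927 - 0.39550j ; Δ = 0.03718 + 0.20478j
Total Σ_m = -0.11139 + 0.00000j. Multiply by 0.739198: -0.08234 + 0.00000j. P_8(cos γ) = -0.082340

-0.082340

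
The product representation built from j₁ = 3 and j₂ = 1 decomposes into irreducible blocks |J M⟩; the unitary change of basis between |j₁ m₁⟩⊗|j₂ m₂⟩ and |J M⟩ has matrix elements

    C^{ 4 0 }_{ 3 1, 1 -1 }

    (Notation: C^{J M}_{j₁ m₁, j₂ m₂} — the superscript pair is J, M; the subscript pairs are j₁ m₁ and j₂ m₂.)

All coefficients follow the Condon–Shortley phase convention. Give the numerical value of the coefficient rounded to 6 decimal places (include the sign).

+0.462910

triangle: 0!·6!·2!/9! = 1440/362880
(j±m)!: 4!·2!·0!·2!·4!·4! = 55296
prefactor² = (2J+1)·Δ·N² = 13824/7
  k=0: +1/(0!·0!·2!·0!·4!·2!) = 1/96
Σ = 1/96  ⇒  CG² = 13824/7·(1/96)² = 3/14
CG = +√(3/14) = +0.462910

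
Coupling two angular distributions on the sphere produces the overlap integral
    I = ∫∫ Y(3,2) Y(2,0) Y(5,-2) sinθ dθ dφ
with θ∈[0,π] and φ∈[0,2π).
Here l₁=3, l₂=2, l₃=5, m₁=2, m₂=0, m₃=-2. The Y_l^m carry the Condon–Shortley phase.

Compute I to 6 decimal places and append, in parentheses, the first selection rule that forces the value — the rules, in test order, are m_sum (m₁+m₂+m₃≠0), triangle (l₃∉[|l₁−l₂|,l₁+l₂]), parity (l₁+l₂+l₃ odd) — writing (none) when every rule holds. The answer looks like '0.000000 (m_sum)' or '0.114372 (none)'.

0.190188 (none)

Checks pass: Σm=0; 10 even; l₃=5∈[1,5].
(2·3+1)(2·2+1)(2·5+1) = 385
Δ: 0! 6! 4! / 11! → 1/2310
sum: t=0:+1/144 = 1/144
3j²(3 2 5; 0 0 0) = Δ·Π!·Σ² = 10/231  (sign -1)
sum: t=0:+1/480 = 1/480
3j²(3 2 5; 2 0 -2) = Δ·Π!·Σ² = 3/110  (sign -1)
combine: 4πI² = 385·10/231·3/110 = 5/11
take √, sign +1: I = 0.19018827
No selection rule forces the value: the integral is nonzero (none).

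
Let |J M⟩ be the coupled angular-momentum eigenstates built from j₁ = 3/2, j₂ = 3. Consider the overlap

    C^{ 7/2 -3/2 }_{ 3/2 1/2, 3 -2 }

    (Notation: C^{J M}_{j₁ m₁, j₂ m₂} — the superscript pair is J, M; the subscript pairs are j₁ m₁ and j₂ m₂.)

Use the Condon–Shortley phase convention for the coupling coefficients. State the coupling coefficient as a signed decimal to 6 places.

+√(3/7) = +0.654654

j₁+j₂−J=1  J+j₁−j₂=2  J−j₁+j₂=5  j₁+j₂+J+1=9
(j₁±m₁, j₂±m₂, J±M) = (2,1,1,5,2,5)
P² = 6400/21
sum k=0..1:
  [0] +1/24 = 1/24
  [1] −1/240 = -1/240
S = 3/80
C² = P²·S² = 3/7 ; C = +0.654654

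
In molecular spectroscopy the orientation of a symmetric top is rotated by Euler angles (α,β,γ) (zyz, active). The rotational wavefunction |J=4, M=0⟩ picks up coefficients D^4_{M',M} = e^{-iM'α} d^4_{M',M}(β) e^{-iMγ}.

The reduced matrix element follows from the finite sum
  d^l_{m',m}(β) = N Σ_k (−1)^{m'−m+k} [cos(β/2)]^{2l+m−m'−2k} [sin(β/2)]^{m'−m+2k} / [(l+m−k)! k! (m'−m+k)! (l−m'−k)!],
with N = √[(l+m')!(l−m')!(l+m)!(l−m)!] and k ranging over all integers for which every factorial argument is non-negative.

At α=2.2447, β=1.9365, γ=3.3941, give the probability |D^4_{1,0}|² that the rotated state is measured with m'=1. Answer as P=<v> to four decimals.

P=0.1544

First d^4_{1,0}(β=1.9365), then the phase factors e^{-i(1)α} and e^{-i(0)γ}:
c=cos(1.936500/2)=0.566742, s=sin(1.936500/2)=0.823895; N=√[120·6·24·24]=643.987578
The bounds max(0,m−m')=0 and min(l+m,l−m')=3 give 4 terms
  k=0: (−1)^1·643.9876/(144)·0.5667^7·0.8239^1 = -0.069197
  k=1: (−1)^2·643.9876/(24)·0.5667^5·0.8239^3 = +0.877425
  k=2: (−1)^3·643.9876/(24)·0.5667^3·0.8239^5 = -1.854312
  k=3: (−1)^4·643.9876/(144)·0.5667^1·0.8239^7 = +0.653137
d^4_{1,0}(1.9365) = -0.069197 +0.877425 -1.854312 +0.653137 = -0.392947
|D^4_{1,0}|² = |d^4_{1,0}(β)|² = (-0.392947)² = 0.154407 (the z-rotation phases have unit modulus)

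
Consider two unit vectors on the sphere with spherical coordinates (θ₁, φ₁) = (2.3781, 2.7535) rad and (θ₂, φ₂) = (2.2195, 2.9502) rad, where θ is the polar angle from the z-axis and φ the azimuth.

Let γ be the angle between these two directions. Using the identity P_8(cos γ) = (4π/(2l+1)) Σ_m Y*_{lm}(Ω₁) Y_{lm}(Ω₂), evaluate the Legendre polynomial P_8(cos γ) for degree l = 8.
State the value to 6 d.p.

0.321102

Summing Y*_{l m}(θ₁,φ₁)·Y_{l m}(θ₂,φ₂) over m ∈ [−8, 8]; prefactor 4π/(2·8+1) = 0.739198:
  term(m=-8) = (-0.000006, -0.002257)   from Y*(Ω₁)=(-0.026913, -0.000992), Y(Ω₂)=(0.003322, 0.083737)
  term(m=-7) = (0.005511, -0.028068)   from Y*(Ω₁)=(-0.102539, -0.046401), Y(Ω₂)=(0.058198, 0.247391)
  term(m=-6) = (0.046128, -0.112028)   from Y*(Ω₁)=(-0.193062, -0.204040), Y(Ω₂)=(0.176828, 0.393387)
  term(m=-5) = (0.097052, -0.145801)   from Y*(Ω₁)=(-0.161975, -0.418022), Y(Ω₂)=(0.225038, 0.319367)
  term(m=-4) = (0.006489, -0.006508)   from Y*(Ω₁)=(0.007316, -0.397023), Y(Ω₂)=(0.016686, 0.016037)
  term(m=-3) = (-0.003198, 0.002141)   from Y*(Ω₁)=(0.004403, -0.010228), Y(Ω₂)=(-0.290170, -0.187705)
  term(m=-2) = (0.073674, -0.030577)   from Y*(Ω₁)=(-0.264042, 0.259221), Y(Ω₂)=(-0.199974, -0.080519)
  term(m=-1) = (-0.049393, 0.009843)   from Y*(Ω₁)=(-0.181091, 0.074035), Y(Ω₂)=(0.252730, 0.048970)
  term(m=+0) = (0.081878, 0.000000)   from Y*(Ω₁)=(0.316664, -0.000000), Y(Ω₂)=(0.258563, 0.000000)
  term(m=+1) = (-0.049393, -0.009843)   from Y*(Ω₁)=(0.181091, 0.074035), Y(Ω₂)=(-0.252730, 0.048970)
  term(m=+2) = (0.073674, 0.030577)   from Y*(Ω₁)=(-0.264042, -0.259221), Y(Ω₂)=(-0.199974, 0.080519)
  term(m=+3) = (-0.003198, -0.002141)   from Y*(Ω₁)=(-0.004403, -0.010228), Y(Ω₂)=(0.290170, -0.187705)
  term(m=+4) = (0.006489, 0.006508)   from Y*(Ω₁)=(0.007316, 0.397023), Y(Ω₂)=(0.016686, -0.016037)
  term(m=+5) = (0.097052, 0.145801)   from Y*(Ω₁)=(0.161975, -0.418022), Y(Ω₂)=(-0.225038, 0.319367)
  term(m=+6) = (0.046128, 0.112028)   from Y*(Ω₁)=(-0.193062, 0.204040), Y(Ω₂)=(0.176828, -0.393387)
  term(m=+7) = (0.005511, 0.028068)   from Y*(Ω₁)=(0.102539, -0.046401), Y(Ω₂)=(-0.058198, 0.247391)
  term(m=+8) = (-0.000006, 0.002257)   from Y*(Ω₁)=(-0.026913, 0.000992), Y(Ω₂)=(0.003322, -0.083737)
Total Σ_m = (0.434392, -0.000000). Multiply by 0.739198: (0.321102, -0.000000). P_8(cos γ) = 0.321102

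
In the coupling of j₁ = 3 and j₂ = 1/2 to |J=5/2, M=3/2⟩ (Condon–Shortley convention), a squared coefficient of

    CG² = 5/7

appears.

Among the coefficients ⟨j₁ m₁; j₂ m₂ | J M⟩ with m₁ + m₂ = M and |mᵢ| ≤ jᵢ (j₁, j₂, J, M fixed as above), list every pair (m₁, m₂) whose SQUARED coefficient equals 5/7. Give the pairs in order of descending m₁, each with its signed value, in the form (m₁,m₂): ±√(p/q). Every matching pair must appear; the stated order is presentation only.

Admissible pairs with m₁+m₂ = M = 3/2: (1,1/2), (2,-1/2)
  (m₁,m₂)=(2,-1/2): CG² = 5/7, CG = +√(5/7)   ← matches the target
  (m₁,m₂)=(1,1/2): CG² = 2/7, CG = −√(2/7)
Pairs with CG² = 5/7: (2,-1/2): +√(5/7)

(2,-1/2): +√(5/7)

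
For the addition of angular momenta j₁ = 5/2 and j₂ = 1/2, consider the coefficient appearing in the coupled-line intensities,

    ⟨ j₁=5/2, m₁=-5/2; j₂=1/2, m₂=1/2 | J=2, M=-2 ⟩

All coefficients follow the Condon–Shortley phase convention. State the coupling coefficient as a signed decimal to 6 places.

√[5·1!4!0!/6! · 0!5!1!0!0!4!] = √(480)
  +(−1)^1/∏(1,0,4,0,0,0)! = -1/24  (running -1/24)
⟨..|..⟩ = √(480)·(-1/24) = -0.912871

-0.912871  (= −√(5/6))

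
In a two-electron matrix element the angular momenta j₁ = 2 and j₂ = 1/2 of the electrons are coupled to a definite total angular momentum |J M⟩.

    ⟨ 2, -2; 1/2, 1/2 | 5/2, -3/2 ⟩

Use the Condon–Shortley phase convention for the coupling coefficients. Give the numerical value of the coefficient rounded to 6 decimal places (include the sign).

+0.447214  (= +√(1/5))

j₁+j₂−J=0  J+j₁−j₂=4  J−j₁+j₂=1  j₁+j₂+J+1=6
(j₁±m₁, j₂±m₂, J±M) = (0,4,1,0,1,4)
P² = 576/5
sum k=0..0:
  [0] +1/24 = 1/24
S = 1/24
C² = P²·S² = 1/5 ; C = +0.447214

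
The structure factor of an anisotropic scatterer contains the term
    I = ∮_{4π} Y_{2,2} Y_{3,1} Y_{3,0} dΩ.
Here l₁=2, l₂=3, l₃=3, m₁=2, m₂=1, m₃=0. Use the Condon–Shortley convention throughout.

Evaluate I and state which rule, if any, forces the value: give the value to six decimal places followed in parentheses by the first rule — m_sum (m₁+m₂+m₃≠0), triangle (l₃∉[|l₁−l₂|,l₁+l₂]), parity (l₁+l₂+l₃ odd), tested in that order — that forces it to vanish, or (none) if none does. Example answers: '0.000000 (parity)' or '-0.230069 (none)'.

Σmᵢ = 3 ≠ 0, so the φ-integral vanishes; I = 0

0.000000 (m_sum)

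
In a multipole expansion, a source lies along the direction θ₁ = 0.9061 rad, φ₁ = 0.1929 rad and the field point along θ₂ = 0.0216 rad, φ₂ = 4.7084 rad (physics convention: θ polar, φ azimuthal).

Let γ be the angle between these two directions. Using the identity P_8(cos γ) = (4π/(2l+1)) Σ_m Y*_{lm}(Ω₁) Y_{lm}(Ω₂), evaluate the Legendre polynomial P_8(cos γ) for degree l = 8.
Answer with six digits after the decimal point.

Addition theorem: P_8(cos γ) = (4π/17) Σ_m Y*_{lm}(Ω₁) Y_{lm}(Ω₂), m = −8…8:
  m=-8: (+0.002095+0.075903i) × (+0.000000+0.000000i) = -0.000000+0.000000i  (running Σ = -0.000000+0.000000i)
  m=-7: (+0.052058+0.232257i) × (+0.000000-0.000000i) = +0.000000-0.000000i  (running Σ = +0.000000-0.000000i)
  m=-6: (+0.169251+0.385823i) × (-0.000000-0.000000i) = -0.000000-0.000000i  (running Σ = -0.000000-0.000000i)
  m=-5: (+0.233735+0.337076i) × (-0.000000+0.000000i) = -0.000000+0.000000i  (running Σ = -0.000000+0.000000i)
  m=-4: (+0.048113+0.046803i) × (+0.000003+0.000000i) = +0.000000+0.000000i  (running Σ = +0.000000+0.000000i)
  m=-3: (-0.274205-0.179141i) × (+0.000002-0.000141i) = -0.000026+0.000038i  (running Σ = -0.000026+0.000038i)
  m=-2: (-0.234928-0.095417i) × (-0.004802-0.000038i) = +0.001125+0.000467i  (running Σ = +0.001099+0.000506i)
  m=-1: (+0.218903+0.042758i) × (-0.000423+0.106145i) = -0.004631+0.023217i  (running Σ = -0.003532+0.023723i)
  m=0: (+0.291217-0.000000i) × (+1.153359+0.000000i) = +0.335878+0.000000i  (running Σ = +0.332346+0.023723i)
  m=1: (-0.218903+0.042758i) × (+0.000423+0.106145i) = -0.004631-0.023217i  (running Σ = +0.327715+0.000506i)
  m=2: (-0.234928+0.095417i) × (-0.004802+0.000038i) = +0.001125-0.000467i  (running Σ = +0.328839+0.000038i)
  m=3: (+0.274205-0.179141i) × (-0.000002-0.000141i) = -0.000026-0.000038i  (running Σ = +0.328814+0.000000i)
  m=4: (+0.048113-0.046803i) × (+0.000003-0.000000i) = +0.000000-0.000000i  (running Σ = +0.328814+0.000000i)
  m=5: (-0.233735+0.337076i) × (+0.000000+0.000000i) = -0.000000-0.000000i  (running Σ = +0.328814-0.000000i)
  m=6: (+0.169251-0.385823i) × (-0.000000+0.000000i) = -0.000000+0.000000i  (running Σ = +0.328814-0.000000i)
  m=7: (-0.052058+0.232257i) × (-0.000000-0.000000i) = +0.000000+0.000000i  (running Σ = +0.328814+0.000000i)
  m=8: (+0.002095-0.075903i) × (+0.000000-0.000000i) = -0.000000-0.000000i  (running Σ = +0.328814-0.000000i)
Total Σ_m = +0.328814-0.000000i. Multiply by 0.739198: +0.243059-0.000000i. P_8(cos γ) = 0.243059

0.243059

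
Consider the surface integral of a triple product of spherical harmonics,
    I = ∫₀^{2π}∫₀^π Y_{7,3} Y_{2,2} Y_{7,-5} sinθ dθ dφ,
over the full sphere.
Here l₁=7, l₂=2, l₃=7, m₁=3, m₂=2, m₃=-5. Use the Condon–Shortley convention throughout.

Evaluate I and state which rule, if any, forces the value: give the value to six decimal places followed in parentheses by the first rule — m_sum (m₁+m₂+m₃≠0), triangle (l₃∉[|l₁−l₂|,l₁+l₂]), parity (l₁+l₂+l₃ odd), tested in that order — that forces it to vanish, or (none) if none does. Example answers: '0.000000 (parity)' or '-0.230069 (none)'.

0.139127 (none)

m-sum 0 ✓  L=16 even ✓  5≤7≤9 ✓
Π(2lᵢ+1) = 15×5×15 = 1125
triangle coeff Δ(7,2,7) = 1/185640
Σ_t [0,2]: t=0:+1/2419200 t=1:−1/518400 t=2:+1/2419200 = -1/907200
(3j)²=56/3315 [(7 2 7; 0 0 0)], sign=+1
Σ_t [2,2]: t=2:+1/29030400 = 1/29030400
(3j)²=99/7735 [(7 2 7; 3 2 -5)], sign=+1
⇒ 4πI² = 11880/48841
I = (+1)√(11880/48841/(4π)) = 0.13912687
No selection rule forces the value: the integral is nonzero (none).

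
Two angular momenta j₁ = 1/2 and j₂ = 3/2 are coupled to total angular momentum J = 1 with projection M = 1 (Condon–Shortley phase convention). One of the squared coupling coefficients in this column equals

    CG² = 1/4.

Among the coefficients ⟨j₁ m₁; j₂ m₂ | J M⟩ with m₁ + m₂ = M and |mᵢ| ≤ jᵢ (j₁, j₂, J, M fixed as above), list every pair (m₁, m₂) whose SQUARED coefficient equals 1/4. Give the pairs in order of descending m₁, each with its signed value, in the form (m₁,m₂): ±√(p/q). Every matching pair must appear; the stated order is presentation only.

Admissible pairs with m₁+m₂ = M = 1: (-1/2,3/2), (1/2,1/2)
  (m₁,m₂)=(1/2,1/2): CG² = 1/4, CG = +√(1/4)   ← matches the target
  (m₁,m₂)=(-1/2,3/2): CG² = 3/4, CG = −√(3/4)
Pairs with CG² = 1/4: (1/2,1/2): +√(1/4)

(1/2,1/2): +√(1/4)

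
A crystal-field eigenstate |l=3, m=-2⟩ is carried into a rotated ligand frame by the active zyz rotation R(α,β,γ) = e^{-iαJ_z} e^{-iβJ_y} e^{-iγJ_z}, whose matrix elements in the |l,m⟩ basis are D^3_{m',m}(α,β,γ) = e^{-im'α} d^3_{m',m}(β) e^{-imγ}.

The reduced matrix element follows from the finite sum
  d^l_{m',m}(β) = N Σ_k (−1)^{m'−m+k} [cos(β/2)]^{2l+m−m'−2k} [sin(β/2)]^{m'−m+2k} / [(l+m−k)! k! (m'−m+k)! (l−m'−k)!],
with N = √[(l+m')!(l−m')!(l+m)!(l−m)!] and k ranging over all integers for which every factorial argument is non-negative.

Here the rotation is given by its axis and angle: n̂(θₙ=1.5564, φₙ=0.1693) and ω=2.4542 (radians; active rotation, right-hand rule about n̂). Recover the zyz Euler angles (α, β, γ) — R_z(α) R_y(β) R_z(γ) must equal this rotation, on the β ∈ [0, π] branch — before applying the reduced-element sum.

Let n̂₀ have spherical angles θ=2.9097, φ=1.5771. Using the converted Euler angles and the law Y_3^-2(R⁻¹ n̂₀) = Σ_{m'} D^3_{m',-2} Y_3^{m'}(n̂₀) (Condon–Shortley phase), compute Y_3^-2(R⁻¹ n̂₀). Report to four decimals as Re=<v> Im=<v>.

Axis–angle → zyz. n̂ = (sinθₙcosφₙ, sinθₙsinφₙ, cosθₙ) = (+0.985601, +0.168475, +0.014396), ω = 2.4542.
R = I cosω + sinω [n̂]ₓ + (1−cosω) n̂n̂ᵀ gives
  R = [+0.949311, +0.285254, +0.132056; +0.303523, -0.722581, -0.621088; -0.081747, +0.629687, -0.772536]
β = atan2(√(R₁₃²+R₂₃²), R₃₃) = 2.453621; α = atan2(R₂₃, R₁₃) mod 2π = 4.921890; γ = atan2(R₃₂, −R₃₁) mod 2π = 1.441698
Need the full column D^3_{m',-2} for m'=−3..3 at α=4.9219, β=2.4536, γ=1.4417.
cos(β/2)=0.337242, sin(β/2)=0.941418
d^3_{-3,-2}: single k=1 term ⇒ +0.010059;  D = +0.003640-0.009377i
d^3_{-2,-2}: k∈[0..1] ⇒ +0.001471 -0.057319 = -0.055848;  D = -0.055128-0.008942i
d^3_{-1,-2}: k∈[0..1] ⇒ -0.012986 +0.202396 = +0.189410;  D = +0.009220+0.189185i
d^3_{0,-2}: k∈[0..1] ⇒ +0.062790 -0.489299 = -0.426508;  D = +0.412370-0.108904i
d^3_{1,-2}: k∈[0..1] ⇒ -0.202396 +0.788595 = +0.586199;  D = -0.264278-0.523246i
d^3_{2,-2}: k∈[0..1] ⇒ +0.446666 -0.696137 = -0.249471;  D = -0.194420+0.156322i
d^3_{3,-2}: single k=0 term ⇒ -0.610843;  D = -0.473398-0.386036i
Y_3^{m'}(θ=2.9097,φ=1.5771) and Σ D·Y over m':
  (+0.0036-0.0094i)·(+0.0001+0.0051i)  (-0.0551-0.0089i)·(+0.0525-0.0007i)  (+0.0092+0.1892i)·(-0.0017-0.2775i)  (+0.4124-0.1089i)·(-0.6305+0.0000i)  (-0.2643-0.5232i)·(+0.0017-0.2775i)  (-0.1944+0.1563i)·(+0.0525+0.0007i)  (-0.4734-0.3860i)·(-0.0001+0.0051i)
Y_3^-2(R⁻¹ n̂) = -0.364325+0.143492i

Re=-0.3643 Im=0.1435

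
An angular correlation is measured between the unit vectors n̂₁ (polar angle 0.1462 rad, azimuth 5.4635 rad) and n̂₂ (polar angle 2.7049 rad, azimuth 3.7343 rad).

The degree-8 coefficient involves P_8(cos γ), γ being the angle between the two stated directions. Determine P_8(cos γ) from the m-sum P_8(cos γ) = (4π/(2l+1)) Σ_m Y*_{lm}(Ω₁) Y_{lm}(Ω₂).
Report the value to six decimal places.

-0.406336

Term-by-term m-sum for l=8 (normalisation 4π/17 = 0.739198):
  m=-8: Y*=0.00000 - 0.00000j  Y=0.00002 + 0.00053j  product 0.00000 + 0.00000j
  m=-7: Y*=0.00000 + 0.00000j  Y=-0.00242 + 0.00382j  product -0.00000 + 0.00000j
  m=-6: Y*=0.00001 + 0.00005j  Y=-0.02232 + 0.00982j  product -0.00000 - 0.00000j
  m=-5: Y*=-0.00036 + 0.00050j  Y=-0.09144 - 0.01646j  product 0.00004 - 0.00004j
  m=-4: Y*=-0.00571 + 0.00079j  Y=-0.18231 - 0.17705j  product 0.00118 + 0.00087j
  m=-3: Y*=-0.03092 - 0.02513j  Y=-0.09795 - 0.46564j  product -0.00867 + 0.01686j
  m=-2: Y*=-0.01332 - 0.19390j  Y=0.19195 - 0.47317j  product -0.09430 - 0.03092j
  m=-1: Y*=0.40424 - 0.43296j  Y=0.05059 - 0.03407j  product 0.00570 - 0.03568j
  m=+0: Y*=0.75651 + 0.00000j  Y=-0.47268 + 0.00000j  product -0.35758 + 0.00000j
  m=+1: Y*=-0.40424 - 0.43296j  Y=-0.05059 - 0.03407j  product 0.00570 + 0.03568j
  m=+2: Y*=-0.01332 + 0.19390j  Y=0.19195 + 0.47317j  product -0.09430 + 0.03092j
  m=+3: Y*=0.03092 - 0.02513j  Y=0.09795 - 0.46564j  product -0.00867 - 0.01686j
  m=+4: Y*=-0.00571 - 0.00079j  Y=-0.18231 + 0.17705j  product 0.00118 - 0.00087j
  m=+5: Y*=0.00036 + 0.00050j  Y=0.09144 - 0.01646j  product 0.00004 + 0.00004j
  m=+6: Y*=0.00001 - 0.00005j  Y=-0.02232 - 0.00982j  product -0.00000 + 0.00000j
  m=+7: Y*=-0.00000 + 0.00000j  Y=0.00242 + 0.00382j  product -0.00000 - 0.00000j
  m=+8: Y*=0.00000 + 0.00000j  Y=0.00002 - 0.00053j  product 0.00000 - 0.00000j
Σ over m = -0.54970 - 0.00000j; ×(4π/17) → -0.40634 - 0.00000j. Real part: -0.406336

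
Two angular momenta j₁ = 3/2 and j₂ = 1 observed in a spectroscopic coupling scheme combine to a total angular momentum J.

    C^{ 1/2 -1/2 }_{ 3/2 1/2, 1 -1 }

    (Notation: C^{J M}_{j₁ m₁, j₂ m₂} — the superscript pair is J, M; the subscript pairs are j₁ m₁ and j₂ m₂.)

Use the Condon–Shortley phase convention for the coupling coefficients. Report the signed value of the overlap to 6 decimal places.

triangle: 2!×1!×0!/4! = 2/24
(j±m)!: 2!×1!×0!×2!×0!×1! = 4
prefactor² = (2J+1)×Δ×N² = 2/3
  k=0: +1/(0!×2!×1!×0!×0!×0!) = 1/2
Σ = 1/2  ⇒  CG² = 2/3×(1/2)² = 1/6
CG = +√(1/6) = +0.408248

+√(1/6) ≈ +0.408248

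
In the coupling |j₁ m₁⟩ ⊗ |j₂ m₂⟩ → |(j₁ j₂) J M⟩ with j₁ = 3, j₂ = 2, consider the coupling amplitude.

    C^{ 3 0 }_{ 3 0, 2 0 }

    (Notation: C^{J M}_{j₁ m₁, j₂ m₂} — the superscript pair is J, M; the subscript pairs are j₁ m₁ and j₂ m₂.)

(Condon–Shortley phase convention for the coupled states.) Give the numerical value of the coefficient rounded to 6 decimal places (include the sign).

triangle: 2!*4!*2!/9! = 96/362880
(j±m)!: 3!*3!*2!*2!*3!*3! = 5184
prefactor² = (2J+1)*Δ*N² = 48/5
  k=0: +1/(0!*2!*3!*2!*1!*0!) = 1/24
  k=1: −1/(1!*1!*2!*1!*2!*1!) = -1/4
  k=2: +1/(2!*0!*1!*0!*3!*2!) = 1/24
Σ = -1/6  ⇒  CG² = 48/5*(-1/6)² = 4/15
CG = −√(4/15) = -0.516398

-0.516398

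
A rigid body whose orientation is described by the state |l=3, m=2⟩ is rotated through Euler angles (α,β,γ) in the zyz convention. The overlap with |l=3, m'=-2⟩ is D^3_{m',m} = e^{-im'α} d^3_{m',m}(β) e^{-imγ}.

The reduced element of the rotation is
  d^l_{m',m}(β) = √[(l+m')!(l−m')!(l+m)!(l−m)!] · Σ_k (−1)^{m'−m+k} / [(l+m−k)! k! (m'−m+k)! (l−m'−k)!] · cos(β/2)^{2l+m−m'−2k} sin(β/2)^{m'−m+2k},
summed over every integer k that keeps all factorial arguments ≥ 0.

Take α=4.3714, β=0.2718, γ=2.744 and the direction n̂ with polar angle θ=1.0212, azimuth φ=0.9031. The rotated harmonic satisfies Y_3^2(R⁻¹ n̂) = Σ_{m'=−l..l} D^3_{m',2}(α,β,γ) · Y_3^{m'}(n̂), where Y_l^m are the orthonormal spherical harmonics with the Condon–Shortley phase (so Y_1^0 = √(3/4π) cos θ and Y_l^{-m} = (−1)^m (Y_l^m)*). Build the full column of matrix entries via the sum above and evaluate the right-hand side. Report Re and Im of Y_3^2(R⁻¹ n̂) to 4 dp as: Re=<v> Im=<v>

Need the full column D^3_{m',2} for m'=−3..3 at α=4.3714, β=0.2718, γ=2.7440.
cos(β/2)=0.990780, sin(β/2)=0.135482
d^3_{-3,2}: single k=5 term ⇒ +0.000111;  D = +0.000025+0.000108i
d^3_{-2,2}: k∈[4..5] ⇒ +0.001654 -0.000006 = +0.001647;  D = -0.001637-0.000186i
d^3_{-1,2}: k∈[3..4] ⇒ +0.015297 -0.000143 = +0.015154;  D = +0.006649-0.013618i
d^3_{0,2}: k∈[2..3] ⇒ +0.096880 -0.001812 = +0.095068;  D = +0.066562+0.067878i
d^3_{1,2}: k∈[1..2] ⇒ +0.409042 -0.015297 = +0.393745;  D = -0.357138+0.165793i
d^3_{2,2}: k∈[0..1] ⇒ +0.945938 -0.088439 = +0.857500;  D = -0.080173-0.853744i
d^3_{3,2}: single k=0 term ⇒ -0.316842;  D = -0.307199-0.077576i
Y_3^{m'}(θ=1.0212,φ=0.9031) and Σ D·Y over m':
  (+0.0000+0.0001i)·(-0.2349-0.1084i)  (-0.0016-0.0002i)·(-0.0905-0.3775i)  (+0.0066-0.0136i)·(+0.0621-0.0788i)  (+0.0666+0.0679i)·(-0.3189+0.0000i)  (-0.3571+0.1658i)·(-0.0621-0.0788i)  (-0.0802-0.8537i)·(-0.0905+0.3775i)  (-0.3072-0.0776i)·(+0.2349-0.1084i)
Y_3^2(R⁻¹ n̂) = +0.262412+0.057543i

Re=0.2624 Im=0.0575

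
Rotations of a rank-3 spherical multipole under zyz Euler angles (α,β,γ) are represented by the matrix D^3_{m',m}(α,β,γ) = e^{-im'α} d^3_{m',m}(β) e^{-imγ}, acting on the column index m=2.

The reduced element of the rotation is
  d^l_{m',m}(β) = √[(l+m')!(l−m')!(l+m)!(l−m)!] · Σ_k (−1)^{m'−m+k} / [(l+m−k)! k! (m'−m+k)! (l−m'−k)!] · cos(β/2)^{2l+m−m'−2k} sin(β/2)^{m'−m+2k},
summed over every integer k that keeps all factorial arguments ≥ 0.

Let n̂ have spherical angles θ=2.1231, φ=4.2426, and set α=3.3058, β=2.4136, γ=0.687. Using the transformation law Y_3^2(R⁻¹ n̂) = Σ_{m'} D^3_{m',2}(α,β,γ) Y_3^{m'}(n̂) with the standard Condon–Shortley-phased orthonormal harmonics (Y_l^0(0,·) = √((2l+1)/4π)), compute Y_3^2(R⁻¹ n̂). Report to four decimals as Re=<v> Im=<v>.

Need the full column D^3_{m',2} for m'=−3..3 at α=3.3058, β=2.4136, γ=0.6870.
cos(β/2)=0.356012, sin(β/2)=0.934482
d^3_{-3,2}: single k=5 term ⇒ +0.621432;  D = -0.395286+0.479507i
d^3_{-2,2}: k∈[4..5] ⇒ +0.483260 -0.665924 = -0.182663;  D = -0.091587+0.158044i
d^3_{-1,2}: k∈[3..4] ⇒ +0.232881 -0.802265 = -0.569384;  D = +0.201114-0.532683i
d^3_{0,2}: k∈[2..3] ⇒ +0.076835 -0.529385 = -0.452550;  D = -0.088486+0.443815i
d^3_{1,2}: k∈[1..2] ⇒ +0.016900 -0.232881 = -0.215981;  D = +0.007037-0.215866i
d^3_{2,2}: k∈[0..1] ⇒ +0.002036 -0.070140 = -0.068104;  D = +0.008938+0.067515i
d^3_{3,2}: single k=0 term ⇒ -0.013091;  D = -0.003816-0.012522i
Y_3^{m'}(θ=2.1231,φ=4.2426) and Σ D·Y over m':
  (-0.3953+0.4795i)·(+0.2541-0.0414i)  (-0.0916+0.1580i)·(+0.2293+0.3137i)  (+0.2011-0.5327i)·(-0.0469+0.0923i)  (-0.0885+0.4438i)·(+0.3179+0.0000i)  (+0.0070-0.2159i)·(+0.0469+0.0923i)  (+0.0089+0.0675i)·(+0.2293-0.3137i)  (-0.0038-0.0125i)·(-0.2541-0.0414i)
Y_3^2(R⁻¹ n̂) = -0.095620+0.336867i

Re=-0.0956 Im=0.3369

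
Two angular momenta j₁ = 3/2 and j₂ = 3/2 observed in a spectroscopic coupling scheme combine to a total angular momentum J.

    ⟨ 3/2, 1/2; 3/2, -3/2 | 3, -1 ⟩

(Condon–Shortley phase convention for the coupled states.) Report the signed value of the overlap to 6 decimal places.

+√(1/5) ≈ +0.447214

j₁+j₂−J=0  J+j₁−j₂=3  J−j₁+j₂=3  j₁+j₂+J+1=7
(j₁±m₁, j₂±m₂, J±M) = (2,1,0,3,2,4)
P² = 144/5
sum k=0..0:
  [0] +1/12 = 1/12
S = 1/12
C² = P²·S² = 1/5 ; C = +0.447214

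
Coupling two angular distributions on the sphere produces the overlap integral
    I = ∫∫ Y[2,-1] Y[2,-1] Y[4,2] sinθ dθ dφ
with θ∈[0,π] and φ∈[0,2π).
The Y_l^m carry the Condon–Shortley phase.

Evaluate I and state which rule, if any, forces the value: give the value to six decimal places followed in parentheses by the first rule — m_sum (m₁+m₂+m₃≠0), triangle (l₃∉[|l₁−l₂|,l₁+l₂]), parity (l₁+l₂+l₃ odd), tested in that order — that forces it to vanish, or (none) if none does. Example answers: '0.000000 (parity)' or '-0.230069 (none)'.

0.254875 (none)

Rules hold: Σm=0, L=8 even, 0≤4≤4.
N = 5·5·9 = 225
Δ = 0!·4!·4!/9! = 1/630
Racah Σ t=0..0: t=0:+1/16 = 1/16
⇒ 3j(2 2 4; 0 0 0)² = 2/35, sgn +1
Racah Σ t=0..0: t=0:+1/36 = 1/36
⇒ 3j(2 2 4; -1 -1 2)² = 4/63, sgn +1
4πI² = N·(3j₀)²·(3jₘ)² = 40/49
I = +1·√(0.816327/4π) = 0.25487487
No selection rule forces the value: the integral is nonzero (none).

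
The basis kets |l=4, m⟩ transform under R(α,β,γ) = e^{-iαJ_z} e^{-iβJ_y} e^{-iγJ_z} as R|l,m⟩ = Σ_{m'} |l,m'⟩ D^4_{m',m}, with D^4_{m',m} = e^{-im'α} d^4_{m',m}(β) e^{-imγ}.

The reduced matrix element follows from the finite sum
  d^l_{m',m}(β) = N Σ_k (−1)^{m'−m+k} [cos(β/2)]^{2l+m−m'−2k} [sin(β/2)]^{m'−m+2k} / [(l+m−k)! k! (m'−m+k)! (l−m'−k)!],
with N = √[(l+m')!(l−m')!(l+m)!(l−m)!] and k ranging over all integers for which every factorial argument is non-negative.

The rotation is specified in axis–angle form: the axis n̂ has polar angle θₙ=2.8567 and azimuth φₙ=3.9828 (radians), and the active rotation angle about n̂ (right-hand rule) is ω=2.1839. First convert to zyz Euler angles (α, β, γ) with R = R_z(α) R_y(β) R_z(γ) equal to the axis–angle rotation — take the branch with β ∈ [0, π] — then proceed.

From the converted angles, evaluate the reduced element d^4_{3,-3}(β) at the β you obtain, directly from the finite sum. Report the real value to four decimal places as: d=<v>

Axis–angle → zyz. n̂ = (sinθₙcosφₙ, sinθₙsinφₙ, cosθₙ) = (-0.187341, -0.209512, -0.959692), ω = 2.1839.
R = I cosω + sinω [n̂]ₓ + (1−cosω) n̂n̂ᵀ gives
  R = [-0.520117, +0.846734, +0.111889; -0.723065, -0.506256, +0.469981; +0.454594, +0.163542, +0.875556]
β = atan2(√(R₁₃²+R₂₃²), R₃₃) = 0.504211; α = atan2(R₂₃, R₁₃) mod 2π = 1.337076; γ = atan2(R₃₂, −R₃₁) mod 2π = 2.796254
d^4_{3,-3}(β=0.5042) via the finite sum:
With c≡cos(β/2)=0.968389 and s≡sin(β/2)=0.249443, N=[5040·1·1·5040]^{1/2}=5040.000000
The bounds max(0,m−m')=0 and min(l+m,l−m')=1 give 2 terms
  k=0: (−1)^6·5040.0000/(720)·0.9684^2·0.2494^6 = +0.001581
  k=1: (−1)^7·5040.0000/(5040)·0.9684^0·0.2494^8 = -0.000015
d^4_{3,-3}(0.5042) = +0.001581 -0.000015 = +0.001566

d=0.0016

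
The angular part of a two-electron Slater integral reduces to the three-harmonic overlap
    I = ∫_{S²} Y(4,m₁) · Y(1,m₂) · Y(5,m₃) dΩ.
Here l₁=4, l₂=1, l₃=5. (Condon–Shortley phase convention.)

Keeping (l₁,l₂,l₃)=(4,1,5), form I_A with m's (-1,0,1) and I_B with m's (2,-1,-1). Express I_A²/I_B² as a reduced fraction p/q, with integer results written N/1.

4/1

Same 4,1,5: normalisation and zero-m 3j drop out of the ratio.
A: Δ: 0! 8! 2! / 11! → 1/495; sum: t=0:+1/720 = 1/720; 3j²(4 1 5; -1 0 1) = Δ·Π!·Σ² = 8/165  (sign +1)
B: Δ: 0! 8! 2! / 11! → 1/495; sum: t=0:+1/2880 = 1/2880; 3j²(4 1 5; 2 -1 -1) = Δ·Π!·Σ² = 2/165  (sign +1)
I_A²/I_B² = (8/165)/(2/165) = 4/1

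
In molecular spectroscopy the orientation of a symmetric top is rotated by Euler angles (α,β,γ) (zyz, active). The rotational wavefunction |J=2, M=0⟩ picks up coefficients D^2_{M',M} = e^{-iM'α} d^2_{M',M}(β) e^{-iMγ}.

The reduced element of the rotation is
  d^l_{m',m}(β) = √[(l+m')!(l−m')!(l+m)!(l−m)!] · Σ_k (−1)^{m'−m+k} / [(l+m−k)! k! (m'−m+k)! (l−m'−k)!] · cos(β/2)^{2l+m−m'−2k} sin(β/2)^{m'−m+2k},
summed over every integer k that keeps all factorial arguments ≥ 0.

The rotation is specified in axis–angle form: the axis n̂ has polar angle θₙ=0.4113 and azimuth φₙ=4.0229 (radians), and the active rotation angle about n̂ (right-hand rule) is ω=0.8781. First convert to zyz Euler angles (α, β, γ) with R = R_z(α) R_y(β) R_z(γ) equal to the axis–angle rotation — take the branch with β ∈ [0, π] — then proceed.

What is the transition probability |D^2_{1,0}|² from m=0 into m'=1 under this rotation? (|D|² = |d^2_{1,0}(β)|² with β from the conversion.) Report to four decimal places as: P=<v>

P=0.1494

Axis–angle → zyz. n̂ = (sinθₙcosφₙ, sinθₙsinφₙ, cosθₙ) = (-0.254331, -0.308475, +0.916602), ω = 0.8781.
R = I cosω + sinω [n̂]ₓ + (1−cosω) n̂n̂ᵀ gives
  R = [+0.661990, -0.676997, -0.321626; +0.733702, +0.673003, +0.093533; +0.153134, -0.297896, +0.942236]
β = atan2(√(R₁₃²+R₂₃²), R₃₃) = 0.341553; α = atan2(R₂₃, R₁₃) mod 2π = 2.858586; γ = atan2(R₃₂, −R₃₁) mod 2π = 4.237564
First d^2_{1,0}(β=0.3416), then the phase factors e^{-i(1)α} and e^{-i(0)γ}:
c=cos(0.341553/2)=0.985453, s=sin(0.341553/2)=0.169947; N=√[6·1·2·2]=4.898979
k: max(0,(0)−(1))=0 … min(2+(0),2−(1))=1
  k=0: (−1)^1·4.8990/(2)·0.9855^3·0.1699^1 = -0.398381
  k=1: (−1)^2·4.8990/(2)·0.9855^1·0.1699^3 = +0.011848
d^2_{1,0}(0.3416) = -0.398381 +0.011848 = -0.386532
|D^2_{1,0}|² = |d^2_{1,0}(β)|² = (-0.386532)² = 0.149407 (the z-rotation phases have unit modulus)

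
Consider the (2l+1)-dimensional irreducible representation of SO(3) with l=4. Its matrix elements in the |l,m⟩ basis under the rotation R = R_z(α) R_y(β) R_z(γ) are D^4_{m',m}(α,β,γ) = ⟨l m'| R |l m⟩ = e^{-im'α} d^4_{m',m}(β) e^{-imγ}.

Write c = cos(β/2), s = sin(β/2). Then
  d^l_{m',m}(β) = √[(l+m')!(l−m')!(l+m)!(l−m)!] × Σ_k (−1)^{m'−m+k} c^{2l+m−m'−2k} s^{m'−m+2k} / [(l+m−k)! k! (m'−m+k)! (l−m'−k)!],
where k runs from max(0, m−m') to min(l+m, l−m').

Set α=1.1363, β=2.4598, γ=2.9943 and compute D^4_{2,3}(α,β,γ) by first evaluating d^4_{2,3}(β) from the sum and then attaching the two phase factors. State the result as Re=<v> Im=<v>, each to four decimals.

First d^4_{2,3}(β=2.4598), then the phase factors e^{-i(2)α} and e^{-i(3)γ}:
c=cos(2.459800/2)=0.334332, s=sin(2.459800/2)=0.942455; N=√[720·2·5040·1]=2693.993318
k∈{1,2} keeps every argument non-negative
  k=1: (−1)^0·2693.9933/(720)·0.3343^7·0.9425^1 = +0.001647
  k=2: (−1)^1·2693.9933/(240)·0.3343^5·0.9425^3 = -0.039252
d^4_{2,3}(2.4598) = +0.001647 -0.039252 = -0.037605
Attach z-rotation phases: D = e^{-i(2)(1.1363)}·(-0.037605)·e^{-i(3)(2.9943)} = -0.009665-0.036342i

Re=-0.0097 Im=-0.0363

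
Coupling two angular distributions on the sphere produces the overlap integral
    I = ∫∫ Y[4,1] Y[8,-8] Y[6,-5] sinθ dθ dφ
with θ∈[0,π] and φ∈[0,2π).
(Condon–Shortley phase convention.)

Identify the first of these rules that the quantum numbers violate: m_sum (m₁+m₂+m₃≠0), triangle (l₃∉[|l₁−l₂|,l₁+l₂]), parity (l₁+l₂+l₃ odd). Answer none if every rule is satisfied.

Σmᵢ = -12  ✗
l₃∈[|l₁−l₂|,l₁+l₂]=[4,12], have l₃=6
Σlᵢ = 18 ⇒ even

m_sum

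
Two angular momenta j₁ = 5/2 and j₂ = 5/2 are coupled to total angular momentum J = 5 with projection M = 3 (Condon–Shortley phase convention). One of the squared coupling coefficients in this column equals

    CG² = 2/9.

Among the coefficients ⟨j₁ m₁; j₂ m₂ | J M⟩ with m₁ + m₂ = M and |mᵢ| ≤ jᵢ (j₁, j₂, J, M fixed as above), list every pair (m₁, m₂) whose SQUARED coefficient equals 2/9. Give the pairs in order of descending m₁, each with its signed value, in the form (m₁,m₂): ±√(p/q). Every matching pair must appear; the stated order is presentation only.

Admissible pairs with m₁+m₂ = M = 3: (1/2,5/2), (3/2,3/2), (5/2,1/2)
  (m₁,m₂)=(5/2,1/2): CG² = 2/9, CG = +√(2/9)   ← matches the target
  (m₁,m₂)=(3/2,3/2): CG² = 5/9, CG = +√(5/9)
  (m₁,m₂)=(1/2,5/2): CG² = 2/9, CG = +√(2/9)   ← matches the target
Pairs with CG² = 2/9: (5/2,1/2): +√(2/9); (1/2,5/2): +√(2/9)

(5/2,1/2): +√(2/9); (1/2,5/2): +√(2/9)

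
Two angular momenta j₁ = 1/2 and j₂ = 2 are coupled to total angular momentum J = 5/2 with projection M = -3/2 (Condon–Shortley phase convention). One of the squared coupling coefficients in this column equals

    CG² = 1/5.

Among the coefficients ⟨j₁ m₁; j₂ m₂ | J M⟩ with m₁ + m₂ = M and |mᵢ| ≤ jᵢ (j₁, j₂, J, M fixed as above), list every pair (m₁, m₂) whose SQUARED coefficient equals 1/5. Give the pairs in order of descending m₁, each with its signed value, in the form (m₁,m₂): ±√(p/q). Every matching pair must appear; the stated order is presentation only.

Admissible pairs with m₁+m₂ = M = -3/2: (-1/2,-1), (1/2,-2)
  (m₁,m₂)=(1/2,-2): CG² = 1/5, CG = +√(1/5)   ← matches the target
  (m₁,m₂)=(-1/2,-1): CG² = 4/5, CG = +√(4/5)
Pairs with CG² = 1/5: (1/2,-2): +√(1/5)

(1/2,-2): +√(1/5)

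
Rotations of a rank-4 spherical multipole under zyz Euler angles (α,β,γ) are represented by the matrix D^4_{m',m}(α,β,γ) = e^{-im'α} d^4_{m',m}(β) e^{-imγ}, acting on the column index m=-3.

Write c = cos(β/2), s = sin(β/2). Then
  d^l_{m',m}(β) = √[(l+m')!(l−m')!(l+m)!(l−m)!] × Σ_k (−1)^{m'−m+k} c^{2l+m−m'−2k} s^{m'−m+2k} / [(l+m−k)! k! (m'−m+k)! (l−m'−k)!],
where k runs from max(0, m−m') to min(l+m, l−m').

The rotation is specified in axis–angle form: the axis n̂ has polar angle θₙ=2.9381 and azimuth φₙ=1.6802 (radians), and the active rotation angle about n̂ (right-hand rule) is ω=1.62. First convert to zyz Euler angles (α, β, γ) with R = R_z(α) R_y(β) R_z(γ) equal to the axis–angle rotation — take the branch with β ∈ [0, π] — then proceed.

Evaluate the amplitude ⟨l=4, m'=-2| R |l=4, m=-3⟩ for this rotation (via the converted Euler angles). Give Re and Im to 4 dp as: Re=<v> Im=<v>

Axis–angle → zyz. n̂ = (sinθₙcosφₙ, sinθₙsinφₙ, cosθₙ) = (-0.022065, +0.200883, -0.979367), ω = 1.6200.
R = I cosω + sinω [n̂]ₓ + (1−cosω) n̂n̂ᵀ gives
  R = [-0.048673, +0.973531, +0.223313; -0.982832, -0.006845, -0.184376; -0.177967, -0.228453, +0.957150]
β = atan2(√(R₁₃²+R₂₃²), R₃₃) = 0.293800; α = atan2(R₂₃, R₁₃) mod 2π = 5.593006; γ = atan2(R₃₂, −R₃₁) mod 2π = 5.374198
D^4_{-2,-3}(5.5930,0.2938,5.3742) = e^{-i·-2·5.5930}·d^4_{-2,-3}(0.2938)·e^{-i·-3·5.3742}. Compute d first:
c=cos(0.293800/2)=0.989230, s=sin(0.293800/2)=0.146372; N=√[2·720·1·5040]=2693.993318
k∈{0,1} keeps every argument non-negative
  k=0: (−1)^1·2693.9933/(720)·0.9892^7·0.1464^1 = -0.507694
  k=1: (−1)^2·2693.9933/(240)·0.9892^5·0.1464^3 = +0.033346
d^4_{-2,-3}(0.2938) = -0.507694 +0.033346 = -0.474348
Attach z-rotation phases: D = e^{-i(-2)(5.5930)}·(-0.474348)·e^{-i(-3)(5.3742)} = +0.269818-0.390134i

Re=0.2698 Im=-0.3901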